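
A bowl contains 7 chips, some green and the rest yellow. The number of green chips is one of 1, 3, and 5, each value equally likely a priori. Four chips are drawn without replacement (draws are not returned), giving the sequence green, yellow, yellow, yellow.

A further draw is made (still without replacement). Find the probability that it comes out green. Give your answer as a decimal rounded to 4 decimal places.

0.2500

For each hypothesis, P(data | H) works out to: P(data | r = 1) = (1/7)(6/6)(5/5)(4/4) = 1/7; P(data | r = 3) = (3/7)(4/6)(3/5)(2/4) = 3/35; P(data | r = 5) = (5/7)(2/6)(1/5)(0/4) = 0.
Multiplying each by its prior: 1/3 · 1/7 = 1/21, 1/3 · 3/35 = 1/35, 1/3 · 0 = 0; these sum to 8/105.
The posterior is then P(r = 1 | data) = 5/8, P(r = 3 | data) = 3/8, P(r = 5 | data) = 0.
Averaging over the posterior, P(green next | data) = (0)(5/8) + (2/3)(3/8) = 1/4.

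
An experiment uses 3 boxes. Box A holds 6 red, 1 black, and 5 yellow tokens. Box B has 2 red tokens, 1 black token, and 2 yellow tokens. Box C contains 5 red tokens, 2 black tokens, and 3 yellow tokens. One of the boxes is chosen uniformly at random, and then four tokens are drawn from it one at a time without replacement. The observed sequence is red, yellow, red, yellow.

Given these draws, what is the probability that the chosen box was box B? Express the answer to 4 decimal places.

0.3097

For each hypothesis, P(data | H) works out to: P(data | box A) = (6/12)(5/11)(5/10)(4/9) = 0.050505; P(data | box B) = (2/5)(2/4)(1/3)(1/2) = 0.033333; P(data | box C) = (5/10)(3/9)(4/8)(2/7) = 0.02381.
The prior-weighted likelihoods are 1/3 · 0.050505 = 0.016835, 1/3 · 0.033333 = 0.011111, 1/3 · 0.02381 = 0.0079365; with total 0.035883.
Hence P(box B | data) = (0.011111) / (0.035883) = 0.30965.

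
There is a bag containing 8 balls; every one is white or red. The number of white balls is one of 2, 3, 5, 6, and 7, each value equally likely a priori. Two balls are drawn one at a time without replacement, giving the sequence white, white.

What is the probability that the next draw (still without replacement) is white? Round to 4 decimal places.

0.6600

Compute the likelihood of the observed sequence for each case: P(data | r = 2) = (2/8)(1/7) = 1/28; P(data | r = 3) = (3/8)(2/7) = 3/28; P(data | r = 5) = (5/8)(4/7) = 5/14; P(data | r = 6) = (6/8)(5/7) = 15/28; P(data | r = 7) = (7/8)(6/7) = 3/4.
The prior-weighted likelihoods are 1/5 · 1/28 = 1/140, 1/5 · 3/28 = 3/140, 1/5 · 5/14 = 1/14, 1/5 · 15/28 = 3/28, 1/5 · 3/4 = 3/20; these sum to 5/14.
Dividing through by the total gives posterior P(r = 2 | data) = 1/50, P(r = 3 | data) = 3/50, P(r = 5 | data) = 1/5, P(r = 6 | data) = 3/10, P(r = 7 | data) = 21/50.
Averaging over the posterior, P(white next | data) = (0)(1/50) + (1/6)(3/50) + (1/2)(1/5) + (2/3)(3/10) + (5/6)(21/50) = 33/50.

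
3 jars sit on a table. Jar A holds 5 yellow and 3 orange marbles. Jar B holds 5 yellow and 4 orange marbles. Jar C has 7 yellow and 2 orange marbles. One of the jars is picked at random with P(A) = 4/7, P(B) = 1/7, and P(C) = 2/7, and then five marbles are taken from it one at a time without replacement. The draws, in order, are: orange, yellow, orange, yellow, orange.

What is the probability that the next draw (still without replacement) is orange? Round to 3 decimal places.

0.077

Compute the likelihood of the observed sequence for each case: P(data | jar A) = (3/8)(5/7)(2/6)(4/5)(1/4) = 1/56; P(data | jar B) = (4/9)(5/8)(3/7)(4/6)(2/5) = 2/63; P(data | jar C) = (2/9)(7/8)(1/7)(6/6)(0/5) = 0.
Weighting by the prior gives 4/7 · 1/56 = 1/98, 1/7 · 2/63 = 2/441, 2/7 · 0 = 0; summing to 13/882.
Dividing through by the total gives posterior P(jar A | data) = 9/13, P(jar B | data) = 4/13, P(jar C | data) = 0.
Averaging over the posterior, P(orange next | data) = (0)(9/13) + (1/4)(4/13) = 1/13.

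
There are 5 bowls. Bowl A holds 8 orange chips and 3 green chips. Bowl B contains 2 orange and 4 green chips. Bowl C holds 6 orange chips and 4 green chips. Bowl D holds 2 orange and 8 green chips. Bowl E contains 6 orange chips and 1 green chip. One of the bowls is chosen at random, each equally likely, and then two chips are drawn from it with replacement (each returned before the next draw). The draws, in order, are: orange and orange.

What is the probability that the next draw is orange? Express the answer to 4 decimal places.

Under each hypothesis, the probability of the observed sequence is: P(data | bowl A) = (8/11)(8/11) = 0.52893; P(data | bowl B) = (2/6)(2/6) = 0.11111; P(data | bowl C) = (6/10)(6/10) = 0.36; P(data | bowl D) = (2/10)(2/10) = 0.04; P(data | bowl E) = (6/7)(6/7) = 0.73469.
Multiplying each by its prior: 1/5 · 0.52893 = 0.10579, 1/5 · 0.11111 = 0.022222, 1/5 · 0.36 = 0.072, 1/5 · 0.04 = 0.008, 1/5 · 0.73469 = 0.14694; these sum to 0.35495.
Dividing through by the total gives posterior P(bowl A | data) = 0.29803, P(bowl B | data) = 0.062607, P(bowl C | data) = 0.20285, P(bowl D | data) = 0.022539, P(bowl E | data) = 0.41397.
Averaging over the posterior, P(orange next | data) = (8/11)(0.29803) + (1/3)(0.062607) + (3/5)(0.20285) + (1/5)(0.022539) + (6/7)(0.41397) = 0.71867.

0.7187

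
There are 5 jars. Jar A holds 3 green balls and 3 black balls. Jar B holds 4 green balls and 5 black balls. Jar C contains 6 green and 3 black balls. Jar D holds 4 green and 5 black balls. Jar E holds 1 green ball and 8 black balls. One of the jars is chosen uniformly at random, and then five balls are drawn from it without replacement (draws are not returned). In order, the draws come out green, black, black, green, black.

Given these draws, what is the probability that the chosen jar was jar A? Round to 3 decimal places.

0.318

Compute the likelihood of the observed sequence for each case: P(data | jar A) = (3/6)(3/5)(2/4)(2/3)(1/2) = 1/20; P(data | jar B) = (4/9)(5/8)(4/7)(3/6)(3/5) = 1/21; P(data | jar C) = (6/9)(3/8)(2/7)(5/6)(1/5) = 1/84; P(data | jar D) = (4/9)(5/8)(4/7)(3/6)(3/5) = 1/21; P(data | jar E) = (1/9)(8/8)(7/7)(0/6) = 0.
The prior-weighted likelihoods are 1/5 · 1/20 = 1/100, 1/5 · 1/21 = 1/105, 1/5 · 1/84 = 1/420, 1/5 · 1/21 = 1/105, 1/5 · 0 = 0; these sum to 11/350.
So P(jar A | data) = (1/100) / (11/350) = 7/22.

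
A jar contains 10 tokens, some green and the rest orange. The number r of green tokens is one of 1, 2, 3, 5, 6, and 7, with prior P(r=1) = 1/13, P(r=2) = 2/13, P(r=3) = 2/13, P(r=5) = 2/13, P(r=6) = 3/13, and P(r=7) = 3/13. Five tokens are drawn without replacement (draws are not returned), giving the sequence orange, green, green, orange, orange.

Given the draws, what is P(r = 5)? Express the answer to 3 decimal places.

0.261

The likelihood of the observed sequence under each hypothesis: P(data | r = 1) = (9/10)(1/9)(0/8) = 0; P(data | r = 2) = (8/10)(2/9)(1/8)(7/7)(6/6) = 1/45; P(data | r = 3) = (7/10)(3/9)(2/8)(6/7)(5/6) = 1/24; P(data | r = 5) = (5/10)(5/9)(4/8)(4/7)(3/6) = 5/126; P(data | r = 6) = (4/10)(6/9)(5/8)(3/7)(2/6) = 1/42; P(data | r = 7) = (3/10)(7/9)(6/8)(2/7)(1/6) = 1/120.
Weighting by the prior gives 1/13 · 0 = 0, 2/13 · 1/45 = 2/585, 2/13 · 1/24 = 1/156, 2/13 · 5/126 = 5/819, 3/13 · 1/42 = 1/182, 3/13 · 1/120 = 1/520; with total 17/728.
By Bayes' rule, P(r = 5 | data) = (5/819) / (17/728) = 40/153.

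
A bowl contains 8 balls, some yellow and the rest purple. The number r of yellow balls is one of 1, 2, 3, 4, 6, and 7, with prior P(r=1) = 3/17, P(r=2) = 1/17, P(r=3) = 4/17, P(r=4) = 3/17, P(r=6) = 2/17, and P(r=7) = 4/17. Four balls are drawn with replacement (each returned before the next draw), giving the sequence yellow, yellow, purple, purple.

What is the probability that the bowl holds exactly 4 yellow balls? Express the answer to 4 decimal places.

Under each hypothesis, the probability of the observed sequence is: P(data | r = 1) = (1/8)(1/8)(7/8)(7/8) = 0.011963; P(data | r = 2) = (2/8)(2/8)(6/8)(6/8) = 0.035156; P(data | r = 3) = (3/8)(3/8)(5/8)(5/8) = 0.054932; P(data | r = 4) = (4/8)(4/8)(4/8)(4/8) = 0.0625; P(data | r = 6) = (6/8)(6/8)(2/8)(2/8) = 0.035156; P(data | r = 7) = (7/8)(7/8)(1/8)(1/8) = 0.011963.
The prior-weighted likelihoods are 3/17 · 0.011963 = 0.0021111, 1/17 · 0.035156 = 0.002068, 4/17 · 0.054932 = 0.012925, 3/17 · 0.0625 = 0.011029, 2/17 · 0.035156 = 0.004136, 4/17 · 0.011963 = 0.0028148; summing to 0.035084.
Hence P(r = 4 | data) = (0.011029) / (0.035084) = 0.31437.

0.3144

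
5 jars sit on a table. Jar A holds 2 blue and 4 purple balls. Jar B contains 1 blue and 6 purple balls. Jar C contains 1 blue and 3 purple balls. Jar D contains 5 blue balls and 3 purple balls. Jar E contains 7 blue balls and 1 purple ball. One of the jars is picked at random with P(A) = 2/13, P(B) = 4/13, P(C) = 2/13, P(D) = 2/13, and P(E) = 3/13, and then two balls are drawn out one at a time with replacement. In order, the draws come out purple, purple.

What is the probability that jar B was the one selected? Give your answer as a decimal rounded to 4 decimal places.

0.5565

The likelihood of the observed sequence under each hypothesis: P(data | jar A) = (4/6)(4/6) = 0.44444; P(data | jar B) = (6/7)(6/7) = 0.73469; P(data | jar C) = (3/4)(3/4) = 0.5625; P(data | jar D) = (3/8)(3/8) = 0.14062; P(data | jar E) = (1/8)(1/8) = 0.015625.
Weighting by the prior gives 2/13 · 0.44444 = 0.068376, 4/13 · 0.73469 = 0.22606, 2/13 · 0.5625 = 0.086538, 2/13 · 0.14062 = 0.021635, 3/13 · 0.015625 = 0.0036058; summing to 0.40621.
By Bayes' rule, P(jar B | data) = (0.22606) / (0.40621) = 0.5565.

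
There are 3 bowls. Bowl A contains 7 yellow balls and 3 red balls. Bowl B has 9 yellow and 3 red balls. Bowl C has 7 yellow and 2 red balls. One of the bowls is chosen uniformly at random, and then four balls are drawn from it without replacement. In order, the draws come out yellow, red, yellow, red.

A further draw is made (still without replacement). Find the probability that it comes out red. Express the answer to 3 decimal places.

Compute the likelihood of the observed sequence for each case: P(data | bowl A) = (7/10)(3/9)(6/8)(2/7) = 0.05; P(data | bowl B) = (9/12)(3/11)(8/10)(2/9) = 0.036364; P(data | bowl C) = (7/9)(2/8)(6/7)(1/6) = 0.027778.
Multiplying each by its prior: 1/3 · 0.05 = 0.016667, 1/3 · 0.036364 = 0.012121, 1/3 · 0.027778 = 0.0092593; summing to 0.038047.
Normalising, the posterior is P(bowl A | data) = 0.43805, P(bowl B | data) = 0.31858, P(bowl C | data) = 0.24336.
So P(red next | data) = Σ P(red next | H) P(H | data) = (1/6)(0.43805) + (1/8)(0.31858) + (0)(0.24336) = 0.11283.

0.113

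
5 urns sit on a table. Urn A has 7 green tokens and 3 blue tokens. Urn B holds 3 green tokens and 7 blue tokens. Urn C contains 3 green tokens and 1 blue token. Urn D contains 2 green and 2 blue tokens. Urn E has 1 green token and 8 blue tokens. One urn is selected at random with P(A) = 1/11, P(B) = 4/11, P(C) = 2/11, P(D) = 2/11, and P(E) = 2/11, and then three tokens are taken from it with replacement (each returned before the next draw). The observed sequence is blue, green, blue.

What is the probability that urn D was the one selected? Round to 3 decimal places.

For each hypothesis, P(data | H) works out to: P(data | urn A) = (3/10)(7/10)(3/10) = 0.063; P(data | urn B) = (7/10)(3/10)(7/10) = 0.147; P(data | urn C) = (1/4)(3/4)(1/4) = 0.046875; P(data | urn D) = (2/4)(2/4)(2/4) = 0.125; P(data | urn E) = (8/9)(1/9)(8/9) = 0.087791.
Weighting by the prior gives 1/11 · 0.063 = 0.0057273, 4/11 · 0.147 = 0.053455, 2/11 · 0.046875 = 0.0085227, 2/11 · 0.125 = 0.022727, 2/11 · 0.087791 = 0.015962; with total 0.10639.
So P(urn D | data) = (0.022727) / (0.10639) = 0.21361.

0.214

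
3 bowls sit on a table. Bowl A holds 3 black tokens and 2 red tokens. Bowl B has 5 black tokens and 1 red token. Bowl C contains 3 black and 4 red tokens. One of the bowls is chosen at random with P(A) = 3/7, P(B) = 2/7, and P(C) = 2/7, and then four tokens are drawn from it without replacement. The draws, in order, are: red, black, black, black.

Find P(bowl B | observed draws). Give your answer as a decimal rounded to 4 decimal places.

Compute the likelihood of the observed sequence for each case: P(data | bowl A) = (2/5)(3/4)(2/3)(1/2) = 1/10; P(data | bowl B) = (1/6)(5/5)(4/4)(3/3) = 1/6; P(data | bowl C) = (4/7)(3/6)(2/5)(1/4) = 1/35.
Weighting by the prior gives 3/7 · 1/10 = 3/70, 2/7 · 1/6 = 1/21, 2/7 · 1/35 = 2/245; summing to 29/294.
Therefore the posterior P(bowl B | data) = (1/21) / (29/294) = 14/29.

0.4828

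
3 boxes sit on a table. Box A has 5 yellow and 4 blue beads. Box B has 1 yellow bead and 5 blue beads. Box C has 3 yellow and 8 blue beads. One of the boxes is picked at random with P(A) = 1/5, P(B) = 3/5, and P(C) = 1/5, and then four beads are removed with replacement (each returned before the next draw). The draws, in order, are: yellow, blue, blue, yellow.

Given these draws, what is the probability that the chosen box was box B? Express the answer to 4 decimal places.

The likelihood of the observed sequence under each hypothesis: P(data | box A) = (5/9)(4/9)(4/9)(5/9) = 0.060966; P(data | box B) = (1/6)(5/6)(5/6)(1/6) = 0.01929; P(data | box C) = (3/11)(8/11)(8/11)(3/11) = 0.039342.
Multiplying each by its prior: 1/5 · 0.060966 = 0.012193, 3/5 · 0.01929 = 0.011574, 1/5 · 0.039342 = 0.0078683; with total 0.031636.
Hence P(box B | data) = (0.011574) / (0.031636) = 0.36586.

0.3659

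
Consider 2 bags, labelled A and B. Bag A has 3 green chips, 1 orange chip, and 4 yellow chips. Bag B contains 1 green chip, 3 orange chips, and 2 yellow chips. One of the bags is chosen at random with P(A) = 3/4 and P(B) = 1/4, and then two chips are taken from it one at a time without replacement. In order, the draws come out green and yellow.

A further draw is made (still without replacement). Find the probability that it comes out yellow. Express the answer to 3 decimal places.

0.477

The likelihood of the observed sequence under each hypothesis: P(data | bag A) = (3/8)(4/7) = 3/14; P(data | bag B) = (1/6)(2/5) = 1/15.
Weighting by the prior gives 3/4 · 3/14 = 9/56, 1/4 · 1/15 = 1/60; these sum to 149/840.
The posterior is then P(bag A | data) = 135/149, P(bag B | data) = 14/149.
Averaging over the posterior, P(yellow next | data) = (1/2)(135/149) + (1/4)(14/149) = 71/149.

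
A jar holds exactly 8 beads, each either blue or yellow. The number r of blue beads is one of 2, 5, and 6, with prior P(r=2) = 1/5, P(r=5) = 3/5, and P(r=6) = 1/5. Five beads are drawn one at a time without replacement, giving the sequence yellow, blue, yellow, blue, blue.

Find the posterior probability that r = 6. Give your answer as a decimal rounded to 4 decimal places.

Compute the likelihood of the observed sequence for each case: P(data | r = 2) = (6/8)(2/7)(5/6)(1/5)(0/4) = 0; P(data | r = 5) = (3/8)(5/7)(2/6)(4/5)(3/4) = 3/56; P(data | r = 6) = (2/8)(6/7)(1/6)(5/5)(4/4) = 1/28.
Weighting by the prior gives 1/5 · 0 = 0, 3/5 · 3/56 = 9/280, 1/5 · 1/28 = 1/140; these sum to 11/280.
By Bayes' rule, P(r = 6 | data) = (1/140) / (11/280) = 2/11.

0.1818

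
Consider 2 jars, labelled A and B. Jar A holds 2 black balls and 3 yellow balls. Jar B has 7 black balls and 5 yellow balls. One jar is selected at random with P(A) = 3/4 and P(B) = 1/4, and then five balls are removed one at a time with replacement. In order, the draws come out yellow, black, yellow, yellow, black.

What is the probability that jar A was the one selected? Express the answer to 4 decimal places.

The likelihood of the observed sequence under each hypothesis: P(data | jar A) = (3/5)(2/5)(3/5)(3/5)(2/5) = 0.03456; P(data | jar B) = (5/12)(7/12)(5/12)(5/12)(7/12) = 0.024615.
Weighting by the prior gives 3/4 · 0.03456 = 0.02592, 1/4 · 0.024615 = 0.0061538; these sum to 0.032074.
By Bayes' rule, P(jar A | data) = (0.02592) / (0.032074) = 0.80814.

0.8081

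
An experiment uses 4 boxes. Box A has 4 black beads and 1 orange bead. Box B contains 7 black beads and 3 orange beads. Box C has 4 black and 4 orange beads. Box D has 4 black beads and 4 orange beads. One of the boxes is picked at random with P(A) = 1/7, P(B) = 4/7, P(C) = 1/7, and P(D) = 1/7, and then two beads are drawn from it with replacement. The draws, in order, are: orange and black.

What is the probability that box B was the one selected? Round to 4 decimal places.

0.5600

For each hypothesis, P(data | H) works out to: P(data | box A) = (1/5)(4/5) = 4/25; P(data | box B) = (3/10)(7/10) = 21/100; P(data | box C) = (4/8)(4/8) = 1/4; P(data | box D) = (4/8)(4/8) = 1/4.
Weighting by the prior gives 1/7 · 4/25 = 4/175, 4/7 · 21/100 = 3/25, 1/7 · 1/4 = 1/28, 1/7 · 1/4 = 1/28; summing to 3/14.
So P(box B | data) = (3/25) / (3/14) = 14/25.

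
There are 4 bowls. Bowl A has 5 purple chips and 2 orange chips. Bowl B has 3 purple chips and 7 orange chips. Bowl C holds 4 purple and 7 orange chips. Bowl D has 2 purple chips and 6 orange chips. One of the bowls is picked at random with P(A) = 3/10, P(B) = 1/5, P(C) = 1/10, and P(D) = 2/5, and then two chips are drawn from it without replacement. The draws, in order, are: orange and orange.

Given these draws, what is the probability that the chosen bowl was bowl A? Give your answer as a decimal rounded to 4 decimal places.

For each hypothesis, P(data | H) works out to: P(data | bowl A) = (2/7)(1/6) = 0.047619; P(data | bowl B) = (7/10)(6/9) = 0.46667; P(data | bowl C) = (7/11)(6/10) = 0.38182; P(data | bowl D) = (6/8)(5/7) = 0.53571.
Weighting by the prior gives 3/10 · 0.047619 = 0.014286, 1/5 · 0.46667 = 0.093333, 1/10 · 0.38182 = 0.038182, 2/5 · 0.53571 = 0.21429; these sum to 0.36009.
Therefore the posterior P(bowl A | data) = (0.014286) / (0.36009) = 0.039673.

0.0397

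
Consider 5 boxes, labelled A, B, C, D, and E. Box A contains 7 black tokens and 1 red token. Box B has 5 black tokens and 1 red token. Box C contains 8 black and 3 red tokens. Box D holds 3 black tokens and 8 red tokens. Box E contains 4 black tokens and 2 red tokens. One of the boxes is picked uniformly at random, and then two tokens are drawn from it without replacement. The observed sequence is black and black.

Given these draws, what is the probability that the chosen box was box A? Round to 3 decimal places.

Under each hypothesis, the probability of the observed sequence is: P(data | box A) = (7/8)(6/7) = 0.75; P(data | box B) = (5/6)(4/5) = 0.66667; P(data | box C) = (8/11)(7/10) = 0.50909; P(data | box D) = (3/11)(2/10) = 0.054545; P(data | box E) = (4/6)(3/5) = 0.4.
Weighting by the prior gives 1/5 · 0.75 = 0.15, 1/5 · 0.66667 = 0.13333, 1/5 · 0.50909 = 0.10182, 1/5 · 0.054545 = 0.010909, 1/5 · 0.4 = 0.08; these sum to 0.47606.
By Bayes' rule, P(box A | data) = (0.15) / (0.47606) = 0.31509.

0.315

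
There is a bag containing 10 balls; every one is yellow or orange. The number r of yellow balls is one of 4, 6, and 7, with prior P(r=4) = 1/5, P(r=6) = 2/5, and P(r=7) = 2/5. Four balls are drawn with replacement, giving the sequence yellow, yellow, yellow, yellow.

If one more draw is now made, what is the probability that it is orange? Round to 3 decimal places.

For each hypothesis, P(data | H) works out to: P(data | r = 4) = (4/10)(4/10)(4/10)(4/10) = 0.0256; P(data | r = 6) = (6/10)(6/10)(6/10)(6/10) = 0.1296; P(data | r = 7) = (7/10)(7/10)(7/10)(7/10) = 0.2401.
Multiplying each by its prior: 1/5 · 0.0256 = 0.00512, 2/5 · 0.1296 = 0.05184, 2/5 · 0.2401 = 0.09604; these sum to 0.153.
Dividing through by the total gives posterior P(r = 4 | data) = 0.033464, P(r = 6 | data) = 0.33882, P(r = 7 | data) = 0.62771.
So P(orange next | data) = Σ P(orange next | H) P(H | data) = (3/5)(0.033464) + (2/5)(0.33882) + (3/10)(0.62771) = 0.34392.

0.344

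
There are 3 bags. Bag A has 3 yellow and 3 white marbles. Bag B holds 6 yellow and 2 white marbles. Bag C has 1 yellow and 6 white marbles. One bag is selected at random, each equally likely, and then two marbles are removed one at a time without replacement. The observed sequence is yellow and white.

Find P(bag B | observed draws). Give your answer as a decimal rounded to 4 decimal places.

0.3261

Under each hypothesis, the probability of the observed sequence is: P(data | bag A) = (3/6)(3/5) = 3/10; P(data | bag B) = (6/8)(2/7) = 3/14; P(data | bag C) = (1/7)(6/6) = 1/7.
Weighting by the prior gives 1/3 · 3/10 = 1/10, 1/3 · 3/14 = 1/14, 1/3 · 1/7 = 1/21; with total 23/105.
So P(bag B | data) = (1/14) / (23/105) = 15/46.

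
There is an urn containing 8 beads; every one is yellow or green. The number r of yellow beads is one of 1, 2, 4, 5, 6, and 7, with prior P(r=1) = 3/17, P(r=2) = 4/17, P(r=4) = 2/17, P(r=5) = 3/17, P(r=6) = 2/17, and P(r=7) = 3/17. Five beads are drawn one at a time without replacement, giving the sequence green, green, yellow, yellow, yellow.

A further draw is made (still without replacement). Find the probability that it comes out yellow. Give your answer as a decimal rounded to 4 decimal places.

The likelihood of the observed sequence under each hypothesis: P(data | r = 1) = (7/8)(6/7)(1/6)(0/5) = 0; P(data | r = 2) = (6/8)(5/7)(2/6)(1/5)(0/4) = 0; P(data | r = 4) = (4/8)(3/7)(4/6)(3/5)(2/4) = 0.042857; P(data | r = 5) = (3/8)(2/7)(5/6)(4/5)(3/4) = 0.053571; P(data | r = 6) = (2/8)(1/7)(6/6)(5/5)(4/4) = 0.035714; P(data | r = 7) = (1/8)(0/7) = 0.
The prior-weighted likelihoods are 3/17 · 0 = 0, 4/17 · 0 = 0, 2/17 · 0.042857 = 0.005042, 3/17 · 0.053571 = 0.0094538, 2/17 · 0.035714 = 0.0042017, 3/17 · 0 = 0; these sum to 0.018697.
The posterior is then P(r = 1 | data) = 0, P(r = 2 | data) = 0, P(r = 4 | data) = 0.26966, P(r = 5 | data) = 0.50562, P(r = 6 | data) = 0.22472, P(r = 7 | data) = 0.
So P(yellow next | data) = Σ P(yellow next | H) P(H | data) = (1/3)(0.26966) + (2/3)(0.50562) + (1)(0.22472) = 0.65169.

0.6517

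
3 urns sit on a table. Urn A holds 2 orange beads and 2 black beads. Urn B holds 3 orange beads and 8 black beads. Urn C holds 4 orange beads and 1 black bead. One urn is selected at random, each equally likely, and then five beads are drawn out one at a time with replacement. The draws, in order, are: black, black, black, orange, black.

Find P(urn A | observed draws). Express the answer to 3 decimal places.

0.287

Under each hypothesis, the probability of the observed sequence is: P(data | urn A) = (2/4)(2/4)(2/4)(2/4)(2/4) = 0.03125; P(data | urn B) = (8/11)(8/11)(8/11)(3/11)(8/11) = 0.076299; P(data | urn C) = (1/5)(1/5)(1/5)(4/5)(1/5) = 0.00128.
The prior-weighted likelihoods are 1/3 · 0.03125 = 0.010417, 1/3 · 0.076299 = 0.025433, 1/3 · 0.00128 = 0.00042667; these sum to 0.036276.
Hence P(urn A | data) = (0.010417) / (0.036276) = 0.28715.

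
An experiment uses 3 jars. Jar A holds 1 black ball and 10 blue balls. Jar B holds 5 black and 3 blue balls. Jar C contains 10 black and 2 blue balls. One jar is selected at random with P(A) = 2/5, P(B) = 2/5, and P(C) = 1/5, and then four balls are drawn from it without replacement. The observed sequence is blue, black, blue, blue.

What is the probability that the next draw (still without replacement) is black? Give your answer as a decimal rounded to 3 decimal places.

0.164

For each hypothesis, P(data | H) works out to: P(data | jar A) = (10/11)(1/10)(9/9)(8/8) = 0.090909; P(data | jar B) = (3/8)(5/7)(2/6)(1/5) = 0.017857; P(data | jar C) = (2/12)(10/11)(1/10)(0/9) = 0.
The prior-weighted likelihoods are 2/5 · 0.090909 = 0.036364, 2/5 · 0.017857 = 0.0071429, 1/5 · 0 = 0; summing to 0.043506.
Normalising, the posterior is P(jar A | data) = 0.83582, P(jar B | data) = 0.16418, P(jar C | data) = 0.
Averaging over the posterior, P(black next | data) = (0)(0.83582) + (1)(0.16418) = 0.16418.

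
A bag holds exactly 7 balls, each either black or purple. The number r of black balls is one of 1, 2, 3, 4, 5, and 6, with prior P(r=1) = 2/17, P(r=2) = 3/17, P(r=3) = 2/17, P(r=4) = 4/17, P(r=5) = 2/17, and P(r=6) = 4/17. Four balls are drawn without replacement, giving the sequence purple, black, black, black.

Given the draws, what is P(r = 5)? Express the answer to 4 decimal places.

Compute the likelihood of the observed sequence for each case: P(data | r = 1) = (6/7)(1/6)(0/5) = 0; P(data | r = 2) = (5/7)(2/6)(1/5)(0/4) = 0; P(data | r = 3) = (4/7)(3/6)(2/5)(1/4) = 1/35; P(data | r = 4) = (3/7)(4/6)(3/5)(2/4) = 3/35; P(data | r = 5) = (2/7)(5/6)(4/5)(3/4) = 1/7; P(data | r = 6) = (1/7)(6/6)(5/5)(4/4) = 1/7.
The prior-weighted likelihoods are 2/17 · 0 = 0, 3/17 · 0 = 0, 2/17 · 1/35 = 2/595, 4/17 · 3/35 = 12/595, 2/17 · 1/7 = 2/119, 4/17 · 1/7 = 4/119; summing to 44/595.
So P(r = 5 | data) = (2/119) / (44/595) = 5/22.

0.2273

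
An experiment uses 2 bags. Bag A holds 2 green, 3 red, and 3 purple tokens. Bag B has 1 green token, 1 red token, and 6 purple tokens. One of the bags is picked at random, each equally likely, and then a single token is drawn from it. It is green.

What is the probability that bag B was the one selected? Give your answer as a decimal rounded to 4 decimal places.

For each hypothesis, P(data | H) works out to: P(data | bag A) = (2/8) = 1/4; P(data | bag B) = (1/8) = 1/8.
Weighting by the prior gives 1/2 · 1/4 = 1/8, 1/2 · 1/8 = 1/16; with total 3/16.
So P(bag B | data) = (1/16) / (3/16) = 1/3.

0.3333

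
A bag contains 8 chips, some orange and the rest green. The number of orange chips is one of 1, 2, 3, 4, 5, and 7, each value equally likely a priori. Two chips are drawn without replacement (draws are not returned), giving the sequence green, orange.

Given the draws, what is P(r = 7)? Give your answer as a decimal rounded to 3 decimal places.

0.097

The likelihood of the observed sequence under each hypothesis: P(data | r = 1) = (7/8)(1/7) = 1/8; P(data | r = 2) = (6/8)(2/7) = 3/14; P(data | r = 3) = (5/8)(3/7) = 15/56; P(data | r = 4) = (4/8)(4/7) = 2/7; P(data | r = 5) = (3/8)(5/7) = 15/56; P(data | r = 7) = (1/8)(7/7) = 1/8.
Weighting by the prior gives 1/6 · 1/8 = 1/48, 1/6 · 3/14 = 1/28, 1/6 · 15/56 = 5/112, 1/6 · 2/7 = 1/21, 1/6 · 15/56 = 5/112, 1/6 · 1/8 = 1/48; summing to 3/14.
So P(r = 7 | data) = (1/48) / (3/14) = 7/72.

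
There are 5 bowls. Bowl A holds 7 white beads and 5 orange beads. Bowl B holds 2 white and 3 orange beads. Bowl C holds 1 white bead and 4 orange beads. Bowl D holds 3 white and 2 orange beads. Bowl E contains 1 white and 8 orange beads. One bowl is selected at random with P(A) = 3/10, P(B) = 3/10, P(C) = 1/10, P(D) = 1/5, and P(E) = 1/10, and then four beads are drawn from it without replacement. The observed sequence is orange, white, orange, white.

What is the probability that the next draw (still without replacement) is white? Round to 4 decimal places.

The likelihood of the observed sequence under each hypothesis: P(data | bowl A) = (5/12)(7/11)(4/10)(6/9) = 7/99; P(data | bowl B) = (3/5)(2/4)(2/3)(1/2) = 1/10; P(data | bowl C) = (4/5)(1/4)(3/3)(0/2) = 0; P(data | bowl D) = (2/5)(3/4)(1/3)(2/2) = 1/10; P(data | bowl E) = (8/9)(1/8)(7/7)(0/6) = 0.
The prior-weighted likelihoods are 3/10 · 7/99 = 7/330, 3/10 · 1/10 = 3/100, 1/10 · 0 = 0, 1/5 · 1/10 = 1/50, 1/10 · 0 = 0; with total 47/660.
Dividing through by the total gives posterior P(bowl A | data) = 14/47, P(bowl B | data) = 99/235, P(bowl C | data) = 0, P(bowl D | data) = 66/235, P(bowl E | data) = 0.
So P(white next | data) = Σ P(white next | H) P(H | data) = (5/8)(14/47) + (0)(99/235) + (1)(66/235) = 439/940.

0.4670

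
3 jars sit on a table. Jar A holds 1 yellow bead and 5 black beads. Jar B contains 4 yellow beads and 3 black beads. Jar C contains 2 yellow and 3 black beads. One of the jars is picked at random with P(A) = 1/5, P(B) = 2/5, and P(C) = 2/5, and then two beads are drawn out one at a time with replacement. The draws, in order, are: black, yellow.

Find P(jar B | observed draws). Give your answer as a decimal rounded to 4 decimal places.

Under each hypothesis, the probability of the observed sequence is: P(data | jar A) = (5/6)(1/6) = 0.13889; P(data | jar B) = (3/7)(4/7) = 0.2449; P(data | jar C) = (3/5)(2/5) = 0.24.
Multiplying each by its prior: 1/5 · 0.13889 = 0.027778, 2/5 · 0.2449 = 0.097959, 2/5 · 0.24 = 0.096; with total 0.22174.
So P(jar B | data) = (0.097959) / (0.22174) = 0.44178.

0.4418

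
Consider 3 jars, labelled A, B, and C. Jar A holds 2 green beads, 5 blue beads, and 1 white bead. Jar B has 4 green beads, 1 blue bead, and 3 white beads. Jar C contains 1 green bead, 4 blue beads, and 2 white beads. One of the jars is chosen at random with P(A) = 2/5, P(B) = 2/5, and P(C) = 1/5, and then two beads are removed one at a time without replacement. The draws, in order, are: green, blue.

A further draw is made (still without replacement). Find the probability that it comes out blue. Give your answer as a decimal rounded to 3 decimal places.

For each hypothesis, P(data | H) works out to: P(data | jar A) = (2/8)(5/7) = 5/28; P(data | jar B) = (4/8)(1/7) = 1/14; P(data | jar C) = (1/7)(4/6) = 2/21.
Weighting by the prior gives 2/5 · 5/28 = 1/14, 2/5 · 1/14 = 1/35, 1/5 · 2/21 = 2/105; summing to 5/42.
Dividing through by the total gives posterior P(jar A | data) = 3/5, P(jar B | data) = 6/25, P(jar C | data) = 4/25.
The predictive probability is P(blue next | data) = (2/3)(3/5) + (0)(6/25) + (3/5)(4/25) = 62/125.

0.496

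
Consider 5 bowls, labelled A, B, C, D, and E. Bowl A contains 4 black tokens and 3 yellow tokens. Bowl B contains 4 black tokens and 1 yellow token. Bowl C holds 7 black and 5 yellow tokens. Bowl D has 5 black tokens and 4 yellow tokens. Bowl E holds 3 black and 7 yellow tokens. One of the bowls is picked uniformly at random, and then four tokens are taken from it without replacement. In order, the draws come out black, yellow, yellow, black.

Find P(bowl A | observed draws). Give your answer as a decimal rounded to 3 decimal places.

The likelihood of the observed sequence under each hypothesis: P(data | bowl A) = (4/7)(3/6)(2/5)(3/4) = 0.085714; P(data | bowl B) = (4/5)(1/4)(0/3) = 0; P(data | bowl C) = (7/12)(5/11)(4/10)(6/9) = 0.070707; P(data | bowl D) = (5/9)(4/8)(3/7)(4/6) = 0.079365; P(data | bowl E) = (3/10)(7/9)(6/8)(2/7) = 0.05.
The prior-weighted likelihoods are 1/5 · 0.085714 = 0.017143, 1/5 · 0 = 0, 1/5 · 0.070707 = 0.014141, 1/5 · 0.079365 = 0.015873, 1/5 · 0.05 = 0.01; with total 0.057157.
So P(bowl A | data) = (0.017143) / (0.057157) = 0.29992.

0.300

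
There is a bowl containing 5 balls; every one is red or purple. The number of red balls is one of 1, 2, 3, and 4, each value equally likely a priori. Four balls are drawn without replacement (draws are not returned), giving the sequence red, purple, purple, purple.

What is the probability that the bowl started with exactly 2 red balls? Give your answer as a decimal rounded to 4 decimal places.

0.3333

The likelihood of the observed sequence under each hypothesis: P(data | r = 1) = (1/5)(4/4)(3/3)(2/2) = 1/5; P(data | r = 2) = (2/5)(3/4)(2/3)(1/2) = 1/10; P(data | r = 3) = (3/5)(2/4)(1/3)(0/2) = 0; P(data | r = 4) = (4/5)(1/4)(0/3) = 0.
Multiplying each by its prior: 1/4 · 1/5 = 1/20, 1/4 · 1/10 = 1/40, 1/4 · 0 = 0, 1/4 · 0 = 0; summing to 3/40.
By Bayes' rule, P(r = 2 | data) = (1/40) / (3/40) = 1/3.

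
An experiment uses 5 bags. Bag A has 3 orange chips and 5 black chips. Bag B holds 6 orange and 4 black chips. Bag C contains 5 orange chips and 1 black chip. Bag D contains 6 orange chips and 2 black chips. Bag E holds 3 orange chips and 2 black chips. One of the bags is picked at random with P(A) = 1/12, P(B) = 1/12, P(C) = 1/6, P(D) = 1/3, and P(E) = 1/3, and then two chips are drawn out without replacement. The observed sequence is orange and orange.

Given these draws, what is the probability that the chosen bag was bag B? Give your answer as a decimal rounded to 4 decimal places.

For each hypothesis, P(data | H) works out to: P(data | bag A) = (3/8)(2/7) = 3/28; P(data | bag B) = (6/10)(5/9) = 1/3; P(data | bag C) = (5/6)(4/5) = 2/3; P(data | bag D) = (6/8)(5/7) = 15/28; P(data | bag E) = (3/5)(2/4) = 3/10.
The prior-weighted likelihoods are 1/12 · 3/28 = 1/112, 1/12 · 1/3 = 1/36, 1/6 · 2/3 = 1/9, 1/3 · 15/28 = 5/28, 1/3 · 3/10 = 1/10; summing to 307/720.
So P(bag B | data) = (1/36) / (307/720) = 20/307.

0.0651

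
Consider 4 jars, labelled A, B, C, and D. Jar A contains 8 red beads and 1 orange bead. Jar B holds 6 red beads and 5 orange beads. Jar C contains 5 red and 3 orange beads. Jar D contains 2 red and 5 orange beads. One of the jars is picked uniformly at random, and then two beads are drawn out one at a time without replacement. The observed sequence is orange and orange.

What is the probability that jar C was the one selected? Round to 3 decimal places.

0.140

For each hypothesis, P(data | H) works out to: P(data | jar A) = (1/9)(0/8) = 0; P(data | jar B) = (5/11)(4/10) = 2/11; P(data | jar C) = (3/8)(2/7) = 3/28; P(data | jar D) = (5/7)(4/6) = 10/21.
Weighting by the prior gives 1/4 · 0 = 0, 1/4 · 2/11 = 1/22, 1/4 · 3/28 = 3/112, 1/4 · 10/21 = 5/42; summing to 101/528.
Therefore the posterior P(jar C | data) = (3/112) / (101/528) = 99/707.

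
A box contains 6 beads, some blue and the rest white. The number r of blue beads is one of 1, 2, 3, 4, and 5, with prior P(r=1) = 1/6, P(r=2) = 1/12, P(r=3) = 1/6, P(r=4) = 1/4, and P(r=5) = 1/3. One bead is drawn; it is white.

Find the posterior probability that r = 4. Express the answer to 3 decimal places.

Compute the likelihood of this draw for each case: P(data | r = 1) = (5/6) = 5/6; P(data | r = 2) = (4/6) = 2/3; P(data | r = 3) = (3/6) = 1/2; P(data | r = 4) = (2/6) = 1/3; P(data | r = 5) = (1/6) = 1/6.
Weighting by the prior gives 1/6 · 5/6 = 5/36, 1/12 · 2/3 = 1/18, 1/6 · 1/2 = 1/12, 1/4 · 1/3 = 1/12, 1/3 · 1/6 = 1/18; these sum to 5/12.
Hence P(r = 4 | data) = (1/12) / (5/12) = 1/5.

0.200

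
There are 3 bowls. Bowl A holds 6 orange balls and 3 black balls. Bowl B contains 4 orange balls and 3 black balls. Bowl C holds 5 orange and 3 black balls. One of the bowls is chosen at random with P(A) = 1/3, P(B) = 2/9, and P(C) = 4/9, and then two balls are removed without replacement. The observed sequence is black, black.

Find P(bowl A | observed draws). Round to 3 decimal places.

Under each hypothesis, the probability of the observed sequence is: P(data | bowl A) = (3/9)(2/8) = 1/12; P(data | bowl B) = (3/7)(2/6) = 1/7; P(data | bowl C) = (3/8)(2/7) = 3/28.
Weighting by the prior gives 1/3 · 1/12 = 1/36, 2/9 · 1/7 = 2/63, 4/9 · 3/28 = 1/21; summing to 3/28.
Therefore the posterior P(bowl A | data) = (1/36) / (3/28) = 7/27.

0.259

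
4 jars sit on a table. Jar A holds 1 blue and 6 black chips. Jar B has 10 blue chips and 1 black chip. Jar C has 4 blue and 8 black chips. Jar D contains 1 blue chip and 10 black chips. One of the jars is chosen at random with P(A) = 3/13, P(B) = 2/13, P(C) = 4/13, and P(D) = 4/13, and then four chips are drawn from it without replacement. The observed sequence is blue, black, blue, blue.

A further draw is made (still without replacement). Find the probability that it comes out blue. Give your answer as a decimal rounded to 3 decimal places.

0.770

The likelihood of the observed sequence under each hypothesis: P(data | jar A) = (1/7)(6/6)(0/5) = 0; P(data | jar B) = (10/11)(1/10)(9/9)(8/8) = 0.090909; P(data | jar C) = (4/12)(8/11)(3/10)(2/9) = 0.016162; P(data | jar D) = (1/11)(10/10)(0/9) = 0.
Weighting by the prior gives 3/13 · 0 = 0, 2/13 · 0.090909 = 0.013986, 4/13 · 0.016162 = 0.0049728, 4/13 · 0 = 0; these sum to 0.018959.
Dividing through by the total gives posterior P(jar A | data) = 0, P(jar B | data) = 0.7377, P(jar C | data) = 0.2623, P(jar D | data) = 0.
So P(blue next | data) = Σ P(blue next | H) P(H | data) = (1)(0.7377) + (1/8)(0.2623) = 0.77049.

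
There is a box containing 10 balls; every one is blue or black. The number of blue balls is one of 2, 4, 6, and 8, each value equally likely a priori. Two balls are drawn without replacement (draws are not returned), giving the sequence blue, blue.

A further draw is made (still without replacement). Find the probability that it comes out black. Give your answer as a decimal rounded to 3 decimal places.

0.400

Compute the likelihood of the observed sequence for each case: P(data | r = 2) = (2/10)(1/9) = 1/45; P(data | r = 4) = (4/10)(3/9) = 2/15; P(data | r = 6) = (6/10)(5/9) = 1/3; P(data | r = 8) = (8/10)(7/9) = 28/45.
The prior-weighted likelihoods are 1/4 · 1/45 = 1/180, 1/4 · 2/15 = 1/30, 1/4 · 1/3 = 1/12, 1/4 · 28/45 = 7/45; with total 5/18.
The posterior is then P(r = 2 | data) = 1/50, P(r = 4 | data) = 3/25, P(r = 6 | data) = 3/10, P(r = 8 | data) = 14/25.
Averaging over the posterior, P(black next | data) = (1)(1/50) + (3/4)(3/25) + (1/2)(3/10) + (1/4)(14/25) = 2/5.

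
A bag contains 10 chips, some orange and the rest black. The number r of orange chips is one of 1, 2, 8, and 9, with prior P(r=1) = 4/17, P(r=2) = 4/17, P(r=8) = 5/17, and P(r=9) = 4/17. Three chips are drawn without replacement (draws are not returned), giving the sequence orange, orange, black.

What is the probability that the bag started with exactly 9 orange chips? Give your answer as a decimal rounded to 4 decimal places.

0.3158

Compute the likelihood of the observed sequence for each case: P(data | r = 1) = (1/10)(0/9) = 0; P(data | r = 2) = (2/10)(1/9)(8/8) = 1/45; P(data | r = 8) = (8/10)(7/9)(2/8) = 7/45; P(data | r = 9) = (9/10)(8/9)(1/8) = 1/10.
The prior-weighted likelihoods are 4/17 · 0 = 0, 4/17 · 1/45 = 4/765, 5/17 · 7/45 = 7/153, 4/17 · 1/10 = 2/85; these sum to 19/255.
Therefore the posterior P(r = 9 | data) = (2/85) / (19/255) = 6/19.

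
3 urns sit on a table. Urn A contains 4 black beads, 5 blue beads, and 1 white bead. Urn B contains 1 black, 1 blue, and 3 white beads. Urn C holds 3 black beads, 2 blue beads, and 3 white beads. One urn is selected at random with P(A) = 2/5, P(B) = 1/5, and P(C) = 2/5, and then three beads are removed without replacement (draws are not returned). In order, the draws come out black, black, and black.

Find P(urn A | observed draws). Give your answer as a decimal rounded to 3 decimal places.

0.651

Compute the likelihood of the observed sequence for each case: P(data | urn A) = (4/10)(3/9)(2/8) = 0.033333; P(data | urn B) = (1/5)(0/4) = 0; P(data | urn C) = (3/8)(2/7)(1/6) = 0.017857.
Multiplying each by its prior: 2/5 · 0.033333 = 0.013333, 1/5 · 0 = 0, 2/5 · 0.017857 = 0.0071429; these sum to 0.020476.
Therefore the posterior P(urn A | data) = (0.013333) / (0.020476) = 0.65116.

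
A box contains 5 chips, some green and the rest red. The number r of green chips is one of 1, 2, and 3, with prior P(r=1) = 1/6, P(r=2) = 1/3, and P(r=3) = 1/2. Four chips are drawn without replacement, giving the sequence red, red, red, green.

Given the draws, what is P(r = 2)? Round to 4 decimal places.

0.5000

Under each hypothesis, the probability of the observed sequence is: P(data | r = 1) = (4/5)(3/4)(2/3)(1/2) = 1/5; P(data | r = 2) = (3/5)(2/4)(1/3)(2/2) = 1/10; P(data | r = 3) = (2/5)(1/4)(0/3) = 0.
Weighting by the prior gives 1/6 · 1/5 = 1/30, 1/3 · 1/10 = 1/30, 1/2 · 0 = 0; with total 1/15.
By Bayes' rule, P(r = 2 | data) = (1/30) / (1/15) = 1/2.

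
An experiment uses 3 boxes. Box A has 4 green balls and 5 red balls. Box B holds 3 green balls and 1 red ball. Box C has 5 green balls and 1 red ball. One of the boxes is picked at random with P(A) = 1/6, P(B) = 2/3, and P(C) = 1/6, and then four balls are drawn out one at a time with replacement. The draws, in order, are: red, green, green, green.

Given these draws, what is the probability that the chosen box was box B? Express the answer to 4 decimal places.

The likelihood of the observed sequence under each hypothesis: P(data | box A) = (5/9)(4/9)(4/9)(4/9) = 0.048773; P(data | box B) = (1/4)(3/4)(3/4)(3/4) = 0.10547; P(data | box C) = (1/6)(5/6)(5/6)(5/6) = 0.096451.
The prior-weighted likelihoods are 1/6 · 0.048773 = 0.0081288, 2/3 · 0.10547 = 0.070312, 1/6 · 0.096451 = 0.016075; summing to 0.094516.
By Bayes' rule, P(box B | data) = (0.070312) / (0.094516) = 0.74392.

0.7439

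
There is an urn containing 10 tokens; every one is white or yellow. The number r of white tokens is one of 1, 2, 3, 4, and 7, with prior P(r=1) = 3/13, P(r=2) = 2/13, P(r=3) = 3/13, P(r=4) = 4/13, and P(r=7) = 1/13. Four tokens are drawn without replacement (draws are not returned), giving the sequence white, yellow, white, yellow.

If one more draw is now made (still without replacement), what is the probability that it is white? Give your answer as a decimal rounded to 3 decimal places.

Compute the likelihood of the observed sequence for each case: P(data | r = 1) = (1/10)(9/9)(0/8) = 0; P(data | r = 2) = (2/10)(8/9)(1/8)(7/7) = 0.022222; P(data | r = 3) = (3/10)(7/9)(2/8)(6/7) = 0.05; P(data | r = 4) = (4/10)(6/9)(3/8)(5/7) = 0.071429; P(data | r = 7) = (7/10)(3/9)(6/8)(2/7) = 0.05.
The prior-weighted likelihoods are 3/13 · 0 = 0, 2/13 · 0.022222 = 0.0034188, 3/13 · 0.05 = 0.011538, 4/13 · 0.071429 = 0.021978, 1/13 · 0.05 = 0.0038462; summing to 0.040781.
Normalising, the posterior is P(r = 1 | data) = 0, P(r = 2 | data) = 0.083832, P(r = 3 | data) = 0.28293, P(r = 4 | data) = 0.53892, P(r = 7 | data) = 0.094311.
Averaging over the posterior, P(white next | data) = (0)(0.083832) + (1/6)(0.28293) + (1/3)(0.53892) + (5/6)(0.094311) = 0.30539.

0.305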